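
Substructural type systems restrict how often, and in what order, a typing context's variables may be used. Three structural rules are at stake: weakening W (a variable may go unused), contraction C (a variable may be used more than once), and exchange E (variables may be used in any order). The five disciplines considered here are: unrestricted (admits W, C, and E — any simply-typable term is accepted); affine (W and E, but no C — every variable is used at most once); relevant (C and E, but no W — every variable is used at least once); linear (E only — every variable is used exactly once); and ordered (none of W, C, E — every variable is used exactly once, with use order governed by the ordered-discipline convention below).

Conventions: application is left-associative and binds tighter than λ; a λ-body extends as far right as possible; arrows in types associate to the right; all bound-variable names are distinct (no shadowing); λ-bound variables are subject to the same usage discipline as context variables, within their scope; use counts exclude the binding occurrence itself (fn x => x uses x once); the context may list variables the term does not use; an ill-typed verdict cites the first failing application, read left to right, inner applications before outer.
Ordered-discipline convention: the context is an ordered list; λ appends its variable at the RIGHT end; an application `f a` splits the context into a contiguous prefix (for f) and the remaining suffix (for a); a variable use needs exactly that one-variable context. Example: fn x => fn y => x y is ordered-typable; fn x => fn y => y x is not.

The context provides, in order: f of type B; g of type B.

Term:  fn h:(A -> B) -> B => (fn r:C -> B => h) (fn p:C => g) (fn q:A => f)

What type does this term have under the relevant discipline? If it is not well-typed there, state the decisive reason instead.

not well-typed under relevant — needs weakening: r, p, q unused
counts: f: 1, g: 1, h (λ-bound): 1, r (λ-bound): 0, p (λ-bound): 0, q (λ-bound): 0
uses in reading order: h, g, f
typing: well-typed — term : ((A -> B) -> B) -> B
across the five disciplines: ordered ✗ | linear ✗ | affine ✓ | relevant ✗ | unrestricted ✓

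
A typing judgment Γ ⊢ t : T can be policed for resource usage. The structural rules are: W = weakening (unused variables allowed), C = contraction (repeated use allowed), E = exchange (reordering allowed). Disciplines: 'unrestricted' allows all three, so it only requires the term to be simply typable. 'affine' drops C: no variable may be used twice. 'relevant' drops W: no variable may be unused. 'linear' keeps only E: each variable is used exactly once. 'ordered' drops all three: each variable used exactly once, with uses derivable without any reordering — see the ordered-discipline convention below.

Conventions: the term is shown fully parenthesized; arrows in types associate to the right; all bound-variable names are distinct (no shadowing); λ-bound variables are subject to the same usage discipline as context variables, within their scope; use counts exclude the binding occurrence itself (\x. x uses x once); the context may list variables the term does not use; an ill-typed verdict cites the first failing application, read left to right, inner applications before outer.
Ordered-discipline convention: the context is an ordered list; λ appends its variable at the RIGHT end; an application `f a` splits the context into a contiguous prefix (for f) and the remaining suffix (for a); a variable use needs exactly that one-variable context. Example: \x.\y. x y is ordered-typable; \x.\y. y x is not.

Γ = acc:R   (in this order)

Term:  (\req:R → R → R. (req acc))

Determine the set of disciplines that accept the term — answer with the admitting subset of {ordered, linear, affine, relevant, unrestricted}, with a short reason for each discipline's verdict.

admitting disciplines: linear, affine, relevant, unrestricted
usage: acc: 1×, req (λ-bound): 1×
order of uses: req, acc
typing: ✓ — (R → R → R) → R → R
ordered: ✗ — no ordered split (uses run req, acc)
linear: ✓ — acc, req: one use apiece
affine: ✓ — acc, req: no repeats, contraction unneeded
relevant: ✓ — none of acc, req goes unused
unrestricted: ✓ — typability at (R → R → R) → R → R is all that's needed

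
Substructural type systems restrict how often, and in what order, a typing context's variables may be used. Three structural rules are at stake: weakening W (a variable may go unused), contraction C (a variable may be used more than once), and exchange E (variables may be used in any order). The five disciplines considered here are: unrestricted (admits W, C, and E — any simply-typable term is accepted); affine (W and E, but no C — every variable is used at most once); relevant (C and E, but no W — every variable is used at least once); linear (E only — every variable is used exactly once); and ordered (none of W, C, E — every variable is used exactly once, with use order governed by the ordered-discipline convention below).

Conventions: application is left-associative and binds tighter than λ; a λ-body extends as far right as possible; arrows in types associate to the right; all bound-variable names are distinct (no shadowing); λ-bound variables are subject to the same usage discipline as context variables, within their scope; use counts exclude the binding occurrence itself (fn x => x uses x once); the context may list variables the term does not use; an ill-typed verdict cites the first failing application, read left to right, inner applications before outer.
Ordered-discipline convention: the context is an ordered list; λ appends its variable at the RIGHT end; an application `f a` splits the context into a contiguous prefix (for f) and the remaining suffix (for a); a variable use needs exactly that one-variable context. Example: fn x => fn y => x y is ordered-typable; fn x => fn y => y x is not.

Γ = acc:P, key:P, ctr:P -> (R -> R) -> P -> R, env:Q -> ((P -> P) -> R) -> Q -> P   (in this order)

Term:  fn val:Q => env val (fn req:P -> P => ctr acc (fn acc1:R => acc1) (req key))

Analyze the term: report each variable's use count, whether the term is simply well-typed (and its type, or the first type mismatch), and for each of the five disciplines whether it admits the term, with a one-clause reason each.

use counts: acc: 1×, key: 1×, ctr: 1×, env: 1×, val [bound]: 1×, req [bound]: 1×, acc1 [bound]: 1×
left-to-right use order: env, val, ctr, acc, acc1, req, key
typing: the term checks, with type Q -> Q -> P
ordered ✗ (no ordered split (uses run env, val, ctr, acc, acc1, req, key))
linear ✓ (acc, key, ctr, env, val, req, acc1: one use apiece)
affine ✓ (none of acc, key, ctr, env, val, req, acc1 used more than once)
relevant ✓ (every one of acc, key, ctr, env, val, req, acc1 appears)
unrestricted ✓ (typability at Q -> Q -> P is all that's needed)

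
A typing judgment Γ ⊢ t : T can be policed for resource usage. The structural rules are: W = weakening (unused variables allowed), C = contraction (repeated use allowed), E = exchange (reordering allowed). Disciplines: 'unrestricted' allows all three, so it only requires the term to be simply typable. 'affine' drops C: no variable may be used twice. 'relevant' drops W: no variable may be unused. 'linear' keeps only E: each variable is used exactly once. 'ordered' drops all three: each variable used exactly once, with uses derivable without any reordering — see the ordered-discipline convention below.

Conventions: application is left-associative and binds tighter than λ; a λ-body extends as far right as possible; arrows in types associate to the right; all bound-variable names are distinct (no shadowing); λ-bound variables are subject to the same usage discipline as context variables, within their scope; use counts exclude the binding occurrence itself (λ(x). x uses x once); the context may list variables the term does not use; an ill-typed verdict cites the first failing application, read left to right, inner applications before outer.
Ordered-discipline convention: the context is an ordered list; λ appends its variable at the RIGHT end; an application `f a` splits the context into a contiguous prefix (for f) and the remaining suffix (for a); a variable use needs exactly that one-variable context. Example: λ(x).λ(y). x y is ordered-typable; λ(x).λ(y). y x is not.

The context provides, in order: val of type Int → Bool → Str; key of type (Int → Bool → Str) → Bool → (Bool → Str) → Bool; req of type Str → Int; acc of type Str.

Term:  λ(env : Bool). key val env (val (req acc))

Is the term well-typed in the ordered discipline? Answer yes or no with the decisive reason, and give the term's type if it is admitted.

no — repeated use of val ×2
use counts: val: 2, key: 1, req: 1, acc: 1, env [bound]: 1
left-to-right use order: key, val, env, val, req, acc
typing: well-typed — term : Bool → Bool
all disciplines: ordered ✗ · linear ✗ · affine ✗ · relevant ✓ · unrestricted ✓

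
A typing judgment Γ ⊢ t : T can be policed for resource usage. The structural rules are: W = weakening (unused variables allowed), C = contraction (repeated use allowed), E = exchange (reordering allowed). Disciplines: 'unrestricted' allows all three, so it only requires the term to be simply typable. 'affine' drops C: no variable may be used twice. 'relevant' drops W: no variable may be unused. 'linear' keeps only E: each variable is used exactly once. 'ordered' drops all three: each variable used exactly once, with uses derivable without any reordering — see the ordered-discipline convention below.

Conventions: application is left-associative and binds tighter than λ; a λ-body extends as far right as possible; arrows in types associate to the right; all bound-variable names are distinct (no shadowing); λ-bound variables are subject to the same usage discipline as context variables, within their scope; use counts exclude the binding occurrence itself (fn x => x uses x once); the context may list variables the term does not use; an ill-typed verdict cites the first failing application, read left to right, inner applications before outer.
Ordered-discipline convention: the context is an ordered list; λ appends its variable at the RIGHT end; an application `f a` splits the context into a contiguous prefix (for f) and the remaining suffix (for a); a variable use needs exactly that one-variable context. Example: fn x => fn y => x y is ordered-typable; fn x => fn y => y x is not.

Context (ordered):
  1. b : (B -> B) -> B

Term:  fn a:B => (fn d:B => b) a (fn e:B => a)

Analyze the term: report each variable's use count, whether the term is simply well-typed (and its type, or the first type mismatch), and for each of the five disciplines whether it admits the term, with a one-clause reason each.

use counts: b: 1, a (λ-bound): 2, d (λ-bound): 0, e (λ-bound): 0
use order (left to right): b, a, a
typing: well-typed — term : B -> B
ordered: ✗ — needs contraction — a ×2; unused: d, e — weakening required
linear: ✗ — needs contraction — a ×2; unused: d, e — weakening required
affine: ✗ — needs contraction — a ×2
relevant: ✗ — unused: d, e — weakening required
unrestricted: ✓ — simply typable at B -> B; W, C, E all held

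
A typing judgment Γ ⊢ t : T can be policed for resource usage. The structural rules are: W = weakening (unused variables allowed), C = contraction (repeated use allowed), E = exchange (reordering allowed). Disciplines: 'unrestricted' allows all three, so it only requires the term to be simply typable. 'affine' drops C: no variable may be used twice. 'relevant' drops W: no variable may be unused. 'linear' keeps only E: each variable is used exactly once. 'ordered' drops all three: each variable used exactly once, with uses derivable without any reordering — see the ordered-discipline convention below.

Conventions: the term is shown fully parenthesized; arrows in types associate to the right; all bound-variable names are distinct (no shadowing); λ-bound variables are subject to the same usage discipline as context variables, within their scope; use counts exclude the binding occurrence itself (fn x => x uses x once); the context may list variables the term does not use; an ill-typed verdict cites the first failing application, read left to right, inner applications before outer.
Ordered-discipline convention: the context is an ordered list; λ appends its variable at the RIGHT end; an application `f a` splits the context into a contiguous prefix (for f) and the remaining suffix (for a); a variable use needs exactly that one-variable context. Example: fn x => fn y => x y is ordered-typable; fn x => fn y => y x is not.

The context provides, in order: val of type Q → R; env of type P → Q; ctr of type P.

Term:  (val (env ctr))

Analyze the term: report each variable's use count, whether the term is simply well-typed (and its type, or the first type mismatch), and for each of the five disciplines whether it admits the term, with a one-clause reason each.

counts: val=1, env=1, ctr=1
left-to-right use order: val, env, ctr
typing: the term checks, with type R
ordered ✓ (single-use (val, env, ctr), ordered derivation ok)
linear ✓ (val, env, ctr: one use apiece)
affine ✓ (at most one use each (val, env, ctr))
relevant ✓ (val, env, ctr: all used, weakening unneeded)
unrestricted ✓ (well-typed at R; no restrictions here)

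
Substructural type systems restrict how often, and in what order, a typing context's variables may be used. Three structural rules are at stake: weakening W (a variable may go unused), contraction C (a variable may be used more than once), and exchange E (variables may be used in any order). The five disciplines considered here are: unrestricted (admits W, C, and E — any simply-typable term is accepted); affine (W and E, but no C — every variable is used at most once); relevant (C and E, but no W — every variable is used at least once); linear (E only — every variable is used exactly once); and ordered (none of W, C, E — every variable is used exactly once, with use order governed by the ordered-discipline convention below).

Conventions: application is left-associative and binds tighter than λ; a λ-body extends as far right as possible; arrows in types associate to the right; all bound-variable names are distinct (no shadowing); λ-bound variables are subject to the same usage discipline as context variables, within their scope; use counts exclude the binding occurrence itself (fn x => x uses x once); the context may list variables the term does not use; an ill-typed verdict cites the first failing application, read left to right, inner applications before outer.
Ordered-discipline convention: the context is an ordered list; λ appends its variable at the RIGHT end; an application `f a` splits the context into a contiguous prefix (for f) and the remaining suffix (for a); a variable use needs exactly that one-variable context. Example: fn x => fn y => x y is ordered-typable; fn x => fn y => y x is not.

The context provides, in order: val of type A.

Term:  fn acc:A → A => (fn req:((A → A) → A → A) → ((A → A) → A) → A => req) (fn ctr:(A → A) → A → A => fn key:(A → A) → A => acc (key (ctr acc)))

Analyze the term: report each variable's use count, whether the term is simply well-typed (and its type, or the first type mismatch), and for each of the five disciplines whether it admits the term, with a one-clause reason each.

variable uses: val: 0×, acc (λ-bound): 2×, req (λ-bound): 1×, ctr (λ-bound): 1×, key (λ-bound): 1×
left-to-right use order: req, acc, key, ctr, acc
typing: well-typed at (A → A) → ((A → A) → A → A) → ((A → A) → A) → A
ordered ✗ (needs contraction — acc ×2; unused: val — weakening required)
linear ✗ (needs contraction — acc ×2; unused: val — weakening required)
affine ✗ (needs contraction — acc ×2)
relevant ✗ (unused: val — weakening required)
unrestricted ✓ (typability at (A → A) → ((A → A) → A → A) → ((A → A) → A) → A is all that's needed)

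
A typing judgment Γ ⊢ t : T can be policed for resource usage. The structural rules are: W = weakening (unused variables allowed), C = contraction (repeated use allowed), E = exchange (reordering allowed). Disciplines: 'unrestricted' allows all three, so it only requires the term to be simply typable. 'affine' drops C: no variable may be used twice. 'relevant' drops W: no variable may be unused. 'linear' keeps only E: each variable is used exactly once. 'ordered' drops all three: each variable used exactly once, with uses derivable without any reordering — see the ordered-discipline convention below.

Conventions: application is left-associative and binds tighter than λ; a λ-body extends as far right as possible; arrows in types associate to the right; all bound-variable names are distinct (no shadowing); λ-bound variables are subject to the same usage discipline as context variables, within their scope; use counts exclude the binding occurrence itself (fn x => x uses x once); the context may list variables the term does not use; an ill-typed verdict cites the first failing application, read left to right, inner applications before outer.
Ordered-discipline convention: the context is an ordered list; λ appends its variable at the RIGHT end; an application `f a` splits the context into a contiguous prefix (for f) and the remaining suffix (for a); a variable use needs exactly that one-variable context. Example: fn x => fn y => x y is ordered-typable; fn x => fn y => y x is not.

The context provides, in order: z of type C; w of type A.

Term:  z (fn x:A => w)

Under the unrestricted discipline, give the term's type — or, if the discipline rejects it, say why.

not well-typed under unrestricted — fails simple typing
usage: z ×1, w ×1, x (bound) ×0
order of uses: z, w
typing: ill-typed: non-function type C applied to an argument
summary: ordered ✗ · linear ✗ · affine ✗ · relevant ✗ · unrestricted ✗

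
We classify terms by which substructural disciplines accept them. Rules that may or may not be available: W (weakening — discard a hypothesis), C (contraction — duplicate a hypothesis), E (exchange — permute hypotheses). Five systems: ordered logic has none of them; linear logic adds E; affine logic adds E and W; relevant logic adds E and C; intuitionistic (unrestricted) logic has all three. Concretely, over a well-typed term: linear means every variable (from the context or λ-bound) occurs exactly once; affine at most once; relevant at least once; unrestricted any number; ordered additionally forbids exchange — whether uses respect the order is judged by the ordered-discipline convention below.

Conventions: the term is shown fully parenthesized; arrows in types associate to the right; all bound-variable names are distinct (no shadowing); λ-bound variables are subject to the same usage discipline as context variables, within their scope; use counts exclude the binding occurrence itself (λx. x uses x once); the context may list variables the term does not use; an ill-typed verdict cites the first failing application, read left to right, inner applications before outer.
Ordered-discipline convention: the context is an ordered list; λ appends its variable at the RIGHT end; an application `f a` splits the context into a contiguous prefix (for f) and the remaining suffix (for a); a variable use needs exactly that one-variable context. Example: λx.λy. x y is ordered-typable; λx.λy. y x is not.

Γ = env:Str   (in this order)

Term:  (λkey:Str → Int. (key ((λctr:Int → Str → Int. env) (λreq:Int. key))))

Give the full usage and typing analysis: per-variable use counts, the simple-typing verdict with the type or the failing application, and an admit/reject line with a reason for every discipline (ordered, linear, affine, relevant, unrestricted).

variable uses: env: 1, key (bound): 2, ctr (bound): 0, req (bound): 0
use order (left to right): key, env, key
typing: the term checks, with type (Str → Int) → Int
ordered ✗ (repeated use of key ×2; needs weakening: ctr, req unused)
linear ✗ (repeated use of key ×2; needs weakening: ctr, req unused)
affine ✗ (repeated use of key ×2)
relevant ✗ (needs weakening: ctr, req unused)
unrestricted ✓ (well-typed at (Str → Int) → Int; no restrictions here)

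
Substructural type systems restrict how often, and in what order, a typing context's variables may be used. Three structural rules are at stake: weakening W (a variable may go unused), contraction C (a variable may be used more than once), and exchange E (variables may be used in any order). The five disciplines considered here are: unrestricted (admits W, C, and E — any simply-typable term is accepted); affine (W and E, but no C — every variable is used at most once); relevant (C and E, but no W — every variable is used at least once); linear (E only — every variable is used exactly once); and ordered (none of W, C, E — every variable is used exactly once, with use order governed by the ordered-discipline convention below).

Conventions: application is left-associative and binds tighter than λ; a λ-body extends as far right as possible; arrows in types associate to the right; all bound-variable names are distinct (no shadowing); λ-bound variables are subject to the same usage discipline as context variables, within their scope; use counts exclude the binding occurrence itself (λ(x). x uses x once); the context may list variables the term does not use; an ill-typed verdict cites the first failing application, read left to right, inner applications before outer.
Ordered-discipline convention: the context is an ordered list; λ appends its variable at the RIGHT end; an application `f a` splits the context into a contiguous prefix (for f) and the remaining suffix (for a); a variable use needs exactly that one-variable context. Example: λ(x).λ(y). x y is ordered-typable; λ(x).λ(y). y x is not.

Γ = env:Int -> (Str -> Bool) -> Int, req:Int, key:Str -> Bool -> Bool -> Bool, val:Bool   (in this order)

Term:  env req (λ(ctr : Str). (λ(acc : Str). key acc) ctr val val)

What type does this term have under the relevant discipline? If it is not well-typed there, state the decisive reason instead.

term : Int
use counts: env: 1, req: 1, key: 1, val: 2, ctr (λ-bound): 1, acc (λ-bound): 1
use order (left to right): env, req, key, acc, ctr, val, val
typing: well-typed — term : Int
summary: ordered ✗, linear ✗, affine ✗, relevant ✓, unrestricted ✓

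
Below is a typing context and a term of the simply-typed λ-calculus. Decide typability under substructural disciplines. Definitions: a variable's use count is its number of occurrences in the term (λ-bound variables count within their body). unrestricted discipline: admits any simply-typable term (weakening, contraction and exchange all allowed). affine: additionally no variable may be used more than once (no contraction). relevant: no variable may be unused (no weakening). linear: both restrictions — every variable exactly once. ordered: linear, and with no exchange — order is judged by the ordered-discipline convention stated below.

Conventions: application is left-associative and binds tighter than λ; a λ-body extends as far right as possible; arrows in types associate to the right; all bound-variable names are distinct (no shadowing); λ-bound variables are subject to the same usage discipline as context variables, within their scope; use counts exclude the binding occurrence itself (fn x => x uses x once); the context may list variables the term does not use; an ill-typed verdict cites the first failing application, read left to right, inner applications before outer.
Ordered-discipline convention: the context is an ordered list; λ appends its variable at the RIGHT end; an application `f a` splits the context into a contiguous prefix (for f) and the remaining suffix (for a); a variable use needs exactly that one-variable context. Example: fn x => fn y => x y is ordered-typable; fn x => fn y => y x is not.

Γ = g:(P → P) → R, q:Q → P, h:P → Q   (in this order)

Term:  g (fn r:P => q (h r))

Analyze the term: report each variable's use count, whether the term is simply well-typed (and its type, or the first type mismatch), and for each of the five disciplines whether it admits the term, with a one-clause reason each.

use counts: g: 1×; q: 1×; h: 1×; r [bound]: 1×
uses in reading order: g, q, h, r
typing: ✓ — R
ordered: ✓ — one use each (g, q, h, r); ordered split holds
linear: ✓ — each of g, q, h, r used exactly once
affine: ✓ — g, q, h, r: no repeats, contraction unneeded
relevant: ✓ — at least one use each (g, q, h, r)
unrestricted: ✓ — typability at R is all that's needed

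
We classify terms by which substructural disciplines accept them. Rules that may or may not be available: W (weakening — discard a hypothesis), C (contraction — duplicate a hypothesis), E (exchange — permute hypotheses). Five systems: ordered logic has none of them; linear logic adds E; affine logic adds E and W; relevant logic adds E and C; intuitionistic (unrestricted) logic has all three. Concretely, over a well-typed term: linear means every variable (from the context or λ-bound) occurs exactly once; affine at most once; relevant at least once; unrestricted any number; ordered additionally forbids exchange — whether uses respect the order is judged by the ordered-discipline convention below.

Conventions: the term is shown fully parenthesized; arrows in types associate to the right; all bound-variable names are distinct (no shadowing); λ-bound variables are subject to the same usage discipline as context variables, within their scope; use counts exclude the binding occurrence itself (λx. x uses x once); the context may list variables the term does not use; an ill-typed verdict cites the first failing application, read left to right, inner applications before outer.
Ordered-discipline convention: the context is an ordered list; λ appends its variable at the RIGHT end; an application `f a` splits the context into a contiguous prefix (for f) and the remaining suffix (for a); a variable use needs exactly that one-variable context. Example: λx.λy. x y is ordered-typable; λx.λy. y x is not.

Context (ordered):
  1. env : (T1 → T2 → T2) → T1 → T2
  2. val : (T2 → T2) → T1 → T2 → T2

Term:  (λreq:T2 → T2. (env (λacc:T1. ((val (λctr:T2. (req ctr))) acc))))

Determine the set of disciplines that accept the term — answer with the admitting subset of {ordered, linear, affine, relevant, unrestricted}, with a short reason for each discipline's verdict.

admitted in: ordered, linear, affine, relevant, unrestricted
counts: env: 1; val: 1; req (λ-bound): 1; acc (λ-bound): 1; ctr (λ-bound): 1
order of uses: env, val, req, ctr, acc
typing: ✓ — (T2 → T2) → T1 → T2
ordered ✓ (single-use (env, val, req, acc, ctr), ordered derivation ok)
linear ✓ (exactly-once usage across env, val, req, acc, ctr)
affine ✓ (env, val, req, acc, ctr: no repeats, contraction unneeded)
relevant ✓ (env, val, req, acc, ctr: all used, weakening unneeded)
unrestricted ✓ (typability at (T2 → T2) → T1 → T2 is all that's needed)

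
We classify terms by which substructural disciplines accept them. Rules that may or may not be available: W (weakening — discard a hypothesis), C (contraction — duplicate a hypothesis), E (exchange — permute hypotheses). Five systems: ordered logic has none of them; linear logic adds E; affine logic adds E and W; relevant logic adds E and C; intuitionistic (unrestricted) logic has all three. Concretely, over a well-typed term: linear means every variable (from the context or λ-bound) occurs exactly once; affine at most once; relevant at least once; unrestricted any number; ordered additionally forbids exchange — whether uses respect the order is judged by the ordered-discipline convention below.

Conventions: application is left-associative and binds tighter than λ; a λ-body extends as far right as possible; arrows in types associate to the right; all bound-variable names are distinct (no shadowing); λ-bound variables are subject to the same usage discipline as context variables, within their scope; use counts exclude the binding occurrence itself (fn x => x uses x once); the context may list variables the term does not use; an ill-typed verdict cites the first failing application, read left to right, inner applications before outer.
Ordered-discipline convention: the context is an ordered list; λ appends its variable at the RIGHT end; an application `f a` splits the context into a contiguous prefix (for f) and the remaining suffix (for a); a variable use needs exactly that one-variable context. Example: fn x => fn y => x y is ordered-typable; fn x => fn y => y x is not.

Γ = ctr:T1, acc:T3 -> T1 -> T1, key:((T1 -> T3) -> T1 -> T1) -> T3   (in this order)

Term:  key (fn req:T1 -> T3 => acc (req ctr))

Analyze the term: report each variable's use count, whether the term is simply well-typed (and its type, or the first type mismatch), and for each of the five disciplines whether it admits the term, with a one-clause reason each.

counts: ctr ×1, acc ×1, key ×1, req (bound) ×1
uses in reading order: key, acc, req, ctr
typing: ✓ — T3
ordered: ✗, no contiguous prefix/suffix split fits key, acc, req, ctr
linear: ✓, single use per variable (ctr, acc, key, req)
affine: ✓, none of ctr, acc, key, req used more than once
relevant: ✓, at least one use each (ctr, acc, key, req)
unrestricted: ✓, simply typable at T3; W, C, E all held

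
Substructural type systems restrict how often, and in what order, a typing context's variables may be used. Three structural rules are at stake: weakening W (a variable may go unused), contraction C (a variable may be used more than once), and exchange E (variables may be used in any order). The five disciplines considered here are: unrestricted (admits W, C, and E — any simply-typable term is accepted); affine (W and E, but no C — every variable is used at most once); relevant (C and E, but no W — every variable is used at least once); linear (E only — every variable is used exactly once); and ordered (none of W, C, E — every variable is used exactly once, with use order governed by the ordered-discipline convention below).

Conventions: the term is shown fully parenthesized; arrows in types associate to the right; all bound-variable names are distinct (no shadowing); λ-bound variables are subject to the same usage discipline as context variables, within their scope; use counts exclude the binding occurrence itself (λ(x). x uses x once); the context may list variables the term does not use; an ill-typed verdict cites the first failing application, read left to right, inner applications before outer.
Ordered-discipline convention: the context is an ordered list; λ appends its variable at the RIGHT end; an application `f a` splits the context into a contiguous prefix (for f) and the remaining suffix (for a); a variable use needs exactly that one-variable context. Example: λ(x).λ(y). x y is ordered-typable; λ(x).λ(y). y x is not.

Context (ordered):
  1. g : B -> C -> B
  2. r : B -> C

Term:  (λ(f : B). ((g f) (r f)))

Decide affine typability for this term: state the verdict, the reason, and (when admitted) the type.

no — repeated use of f ×2
variable uses: g: 1; r: 1; f (bound): 2
use order (left to right): g, f, r, f
typing: the term checks, with type B -> B
all disciplines: ordered ✗, linear ✗, affine ✗, relevant ✓, unrestricted ✓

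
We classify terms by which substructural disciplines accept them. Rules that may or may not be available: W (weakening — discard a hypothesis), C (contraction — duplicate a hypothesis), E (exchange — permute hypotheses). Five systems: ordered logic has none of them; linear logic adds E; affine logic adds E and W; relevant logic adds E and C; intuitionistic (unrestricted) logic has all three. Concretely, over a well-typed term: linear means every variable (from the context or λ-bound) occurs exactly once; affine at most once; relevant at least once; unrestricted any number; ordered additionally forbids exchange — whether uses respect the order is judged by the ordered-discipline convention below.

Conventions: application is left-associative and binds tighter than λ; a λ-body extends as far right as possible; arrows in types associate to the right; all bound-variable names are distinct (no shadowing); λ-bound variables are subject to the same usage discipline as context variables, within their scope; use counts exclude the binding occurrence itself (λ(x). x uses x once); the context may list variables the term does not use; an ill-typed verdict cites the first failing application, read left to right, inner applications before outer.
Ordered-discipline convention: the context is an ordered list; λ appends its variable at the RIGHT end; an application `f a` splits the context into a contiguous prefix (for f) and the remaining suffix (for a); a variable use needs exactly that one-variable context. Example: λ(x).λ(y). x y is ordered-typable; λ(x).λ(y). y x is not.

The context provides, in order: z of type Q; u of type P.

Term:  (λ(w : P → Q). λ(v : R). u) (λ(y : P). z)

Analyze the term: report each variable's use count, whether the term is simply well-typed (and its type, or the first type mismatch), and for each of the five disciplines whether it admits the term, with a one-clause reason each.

counts: z=1, u=1, w (λ-bound)=0, v (λ-bound)=0, y (λ-bound)=0
left-to-right use order: u, z
typing: the term checks, with type R → P
ordered ✗ (unused: w, v, y — weakening required)
linear ✗ (unused: w, v, y — weakening required)
affine ✓ (z, u, w, v, y: no repeats, contraction unneeded)
relevant ✗ (unused: w, v, y — weakening required)
unrestricted ✓ (simply typable at R → P; W, C, E all held)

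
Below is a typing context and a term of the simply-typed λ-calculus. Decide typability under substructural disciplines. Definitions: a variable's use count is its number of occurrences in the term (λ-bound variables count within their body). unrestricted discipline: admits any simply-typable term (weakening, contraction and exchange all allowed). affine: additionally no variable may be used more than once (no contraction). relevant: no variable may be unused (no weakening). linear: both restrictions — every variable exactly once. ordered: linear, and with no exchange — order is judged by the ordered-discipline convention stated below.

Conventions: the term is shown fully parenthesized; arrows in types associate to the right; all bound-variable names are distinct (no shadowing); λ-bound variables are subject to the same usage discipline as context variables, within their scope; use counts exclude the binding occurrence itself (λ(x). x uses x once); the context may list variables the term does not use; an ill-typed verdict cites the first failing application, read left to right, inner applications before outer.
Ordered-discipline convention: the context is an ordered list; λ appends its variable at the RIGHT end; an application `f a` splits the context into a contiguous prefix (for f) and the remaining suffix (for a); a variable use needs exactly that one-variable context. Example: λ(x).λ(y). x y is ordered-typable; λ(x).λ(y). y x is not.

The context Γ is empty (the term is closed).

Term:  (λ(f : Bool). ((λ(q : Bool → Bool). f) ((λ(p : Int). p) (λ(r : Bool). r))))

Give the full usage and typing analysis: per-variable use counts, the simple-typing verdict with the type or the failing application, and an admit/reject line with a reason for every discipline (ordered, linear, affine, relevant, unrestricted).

counts: f (bound): 1×; q (bound): 0×; p (bound): 1×; r (bound): 1×
uses in reading order: f, p, r
typing: ill-typed: a function awaiting Int gets Bool → Bool
ordered ✗ (fails simple typing)
linear ✗ (a type mismatch blocks all five)
affine ✗ (the type mismatch rejects it)
relevant ✗ (not simply typable)
unrestricted ✗ (fails simple typing)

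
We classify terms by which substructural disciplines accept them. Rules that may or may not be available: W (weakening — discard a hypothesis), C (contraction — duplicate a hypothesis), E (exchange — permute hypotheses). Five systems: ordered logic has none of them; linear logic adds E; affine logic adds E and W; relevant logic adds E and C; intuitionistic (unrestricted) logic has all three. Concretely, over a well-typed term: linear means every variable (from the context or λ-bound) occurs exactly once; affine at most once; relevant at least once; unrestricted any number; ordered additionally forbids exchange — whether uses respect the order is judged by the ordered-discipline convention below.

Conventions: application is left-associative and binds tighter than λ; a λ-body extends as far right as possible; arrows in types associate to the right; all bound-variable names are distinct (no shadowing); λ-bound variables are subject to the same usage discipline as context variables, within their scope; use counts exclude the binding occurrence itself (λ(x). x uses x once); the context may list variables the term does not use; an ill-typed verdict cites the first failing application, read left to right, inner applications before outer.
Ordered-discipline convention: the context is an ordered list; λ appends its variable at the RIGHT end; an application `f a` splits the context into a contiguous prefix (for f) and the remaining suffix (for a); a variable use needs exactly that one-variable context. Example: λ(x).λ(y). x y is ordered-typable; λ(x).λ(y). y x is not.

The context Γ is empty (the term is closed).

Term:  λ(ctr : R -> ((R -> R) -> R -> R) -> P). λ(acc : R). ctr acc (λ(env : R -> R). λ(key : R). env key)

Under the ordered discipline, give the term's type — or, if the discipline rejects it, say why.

term : (R -> ((R -> R) -> R -> R) -> P) -> R -> P
use counts: ctr [bound]: 1×; acc [bound]: 1×; env [bound]: 1×; key [bound]: 1×
order of uses: ctr, acc, env, key
typing: ✓ — (R -> ((R -> R) -> R -> R) -> P) -> R -> P
summary: ordered ✓ · linear ✓ · affine ✓ · relevant ✓ · unrestricted ✓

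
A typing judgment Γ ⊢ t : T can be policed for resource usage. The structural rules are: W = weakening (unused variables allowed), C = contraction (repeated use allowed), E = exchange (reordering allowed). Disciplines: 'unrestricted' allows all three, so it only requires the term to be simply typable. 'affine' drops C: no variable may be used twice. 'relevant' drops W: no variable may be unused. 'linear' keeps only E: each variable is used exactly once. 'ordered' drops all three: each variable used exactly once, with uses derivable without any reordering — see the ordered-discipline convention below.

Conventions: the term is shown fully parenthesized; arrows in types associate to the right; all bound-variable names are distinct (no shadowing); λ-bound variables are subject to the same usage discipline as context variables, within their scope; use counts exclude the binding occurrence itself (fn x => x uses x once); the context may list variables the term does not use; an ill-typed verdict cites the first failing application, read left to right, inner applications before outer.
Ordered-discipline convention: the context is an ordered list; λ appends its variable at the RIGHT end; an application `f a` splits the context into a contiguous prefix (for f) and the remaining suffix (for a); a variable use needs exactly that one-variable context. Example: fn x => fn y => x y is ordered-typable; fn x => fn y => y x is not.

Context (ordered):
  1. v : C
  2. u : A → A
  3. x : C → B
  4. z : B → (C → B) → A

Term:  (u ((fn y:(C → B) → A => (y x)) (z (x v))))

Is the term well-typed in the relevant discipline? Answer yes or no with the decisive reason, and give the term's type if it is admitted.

yes — none of v, u, x, z, y goes unused; term : A
usage: v: 1; u: 1; x: 2; z: 1; y (bound): 1
use order (left to right): u, y, x, z, x, v
typing: well-typed at A
all disciplines: ordered ✗; linear ✗; affine ✗; relevant ✓; unrestricted ✓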